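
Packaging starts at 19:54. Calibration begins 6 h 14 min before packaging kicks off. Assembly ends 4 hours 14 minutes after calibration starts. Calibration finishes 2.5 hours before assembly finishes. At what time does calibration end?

15:24

Calibration starts at 19:54 − 374 min = 13:40.
Assembly ends at 13:40 + 254 min = 17:54.
Calibration ends at 17:54 − 150 min = 15:24.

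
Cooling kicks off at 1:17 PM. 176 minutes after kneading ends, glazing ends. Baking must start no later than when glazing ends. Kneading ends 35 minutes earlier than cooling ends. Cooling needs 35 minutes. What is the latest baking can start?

4:13 PM

Cooling ends at 1:17 PM + 35 min = 1:52 PM.
Kneading ends at 1:52 PM − 35 min = 1:17 PM.
Glazing ends at 1:17 PM + 176 min = 4:13 PM.
Baking is bounded by glazing, so the latest it can start is 4:13 PM.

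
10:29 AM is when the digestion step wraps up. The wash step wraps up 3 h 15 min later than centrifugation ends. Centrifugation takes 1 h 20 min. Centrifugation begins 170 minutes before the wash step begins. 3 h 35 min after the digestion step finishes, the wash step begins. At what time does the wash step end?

3:49 PM

The wash step starts at 10:29 AM + 215 min = 2:04 PM.
Centrifugation starts at 2:04 PM − 170 min = 11:14 AM.
Centrifugation ends at 11:14 AM + 80 min = 12:34 PM.
The wash step ends at 12:34 PM + 195 min = 3:49 PM.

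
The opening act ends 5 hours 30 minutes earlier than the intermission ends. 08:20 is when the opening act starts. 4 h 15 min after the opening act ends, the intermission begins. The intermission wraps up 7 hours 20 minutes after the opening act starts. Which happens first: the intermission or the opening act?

the opening act

The intermission ends at 08:20 + 440 min = 15:40.
The opening act ends at 15:40 − 330 min = 10:10.
The intermission starts at 10:10 + 255 min = 14:25.
The intermission starts at 14:25 and the opening act starts at 08:20, so the opening act is first.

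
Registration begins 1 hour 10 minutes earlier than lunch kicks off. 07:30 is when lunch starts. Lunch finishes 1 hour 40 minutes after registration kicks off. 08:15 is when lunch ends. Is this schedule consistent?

Registration starts at 07:30 − 70 min = 06:20.
Lunch ends at 06:20 + 100 min = 08:00.
But lunch is also said to end at 08:15 — a 15-minute conflict.

No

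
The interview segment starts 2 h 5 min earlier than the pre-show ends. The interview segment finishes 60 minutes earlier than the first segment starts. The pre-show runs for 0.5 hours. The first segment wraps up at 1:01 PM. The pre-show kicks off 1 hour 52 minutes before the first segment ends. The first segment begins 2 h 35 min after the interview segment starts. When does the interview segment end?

11:09 AM

The pre-show starts at 1:01 PM − 112 min = 11:09 AM.
The pre-show ends at 11:09 AM + 30 min = 11:39 AM.
The interview segment starts at 11:39 AM − 125 min = 9:34 AM.
The first segment starts at 9:34 AM + 155 min = 12:09 PM.
The interview segment ends at 12:09 PM − 60 min = 11:09 AM.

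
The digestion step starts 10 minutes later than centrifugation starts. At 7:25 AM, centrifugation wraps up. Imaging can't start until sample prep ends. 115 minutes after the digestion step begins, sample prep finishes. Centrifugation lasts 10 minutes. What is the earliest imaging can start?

9:20 AM

Centrifugation starts at 7:25 AM − 10 min = 7:15 AM.
The digestion step starts at 7:15 AM + 10 min = 7:25 AM.
Sample prep ends at 7:25 AM + 115 min = 9:20 AM.
Imaging is bounded by sample prep, so the earliest it can start is 9:20 AM.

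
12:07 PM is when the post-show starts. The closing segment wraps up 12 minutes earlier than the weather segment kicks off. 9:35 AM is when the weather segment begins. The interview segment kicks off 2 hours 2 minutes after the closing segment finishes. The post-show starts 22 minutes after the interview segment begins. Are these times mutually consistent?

No

The closing segment ends at 9:35 AM − 12 min = 9:23 AM.
The interview segment starts at 9:23 AM + 122 min = 11:25 AM.
The post-show starts at 11:25 AM + 22 min = 11:47 AM.
But the post-show is also said to start at 12:07 PM — a 20-minute conflict.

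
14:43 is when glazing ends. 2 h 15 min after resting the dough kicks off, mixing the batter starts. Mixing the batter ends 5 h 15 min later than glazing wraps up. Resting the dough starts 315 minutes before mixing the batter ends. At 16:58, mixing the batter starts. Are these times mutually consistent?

Yes

Mixing the batter ends at 14:43 + 315 min = 19:58.
Resting the dough starts at 19:58 − 315 min = 14:43.
Mixing the batter starts at 14:43 + 135 min = 16:58.
That matches the stated 16:58, so the schedule is consistent.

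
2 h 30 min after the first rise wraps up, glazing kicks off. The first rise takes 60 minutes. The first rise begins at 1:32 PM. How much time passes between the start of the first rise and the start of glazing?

210 minutes

The first rise ends at 1:32 PM + 60 min = 2:32 PM.
Glazing starts at 2:32 PM + 150 min = 5:02 PM.
From 1:32 PM to 5:02 PM is 210 minutes.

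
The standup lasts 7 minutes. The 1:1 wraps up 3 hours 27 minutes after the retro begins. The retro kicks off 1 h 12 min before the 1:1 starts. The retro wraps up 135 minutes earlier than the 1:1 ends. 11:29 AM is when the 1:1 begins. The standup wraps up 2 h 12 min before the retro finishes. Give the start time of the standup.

The retro starts at 11:29 AM − 72 min = 10:17 AM.
The 1:1 ends at 10:17 AM + 207 min = 1:44 PM.
The retro ends at 1:44 PM − 135 min = 11:29 AM.
The standup ends at 11:29 AM − 132 min = 9:17 AM.
The standup starts at 9:17 AM − 7 min = 9:10 AM.

9:10 AM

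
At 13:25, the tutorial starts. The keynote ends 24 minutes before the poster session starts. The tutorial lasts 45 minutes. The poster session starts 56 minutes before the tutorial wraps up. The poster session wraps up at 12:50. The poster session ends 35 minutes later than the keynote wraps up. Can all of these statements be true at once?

The tutorial ends at 13:25 + 45 min = 14:10.
The poster session starts at 14:10 − 56 min = 13:14.
The keynote ends at 13:14 − 24 min = 12:50.
The poster session ends at 12:50 + 35 min = 13:25.
But the poster session is also said to end at 12:50 — a 35-minute conflict.

No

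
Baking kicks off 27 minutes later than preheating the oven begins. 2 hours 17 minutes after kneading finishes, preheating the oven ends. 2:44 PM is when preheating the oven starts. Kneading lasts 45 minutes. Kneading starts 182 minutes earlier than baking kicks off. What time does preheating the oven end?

Baking starts at 2:44 PM + 27 min = 3:11 PM.
Kneading starts at 3:11 PM − 182 min = 12:09 PM.
Kneading ends at 12:09 PM + 45 min = 12:54 PM.
Preheating the oven ends at 12:54 PM + 137 min = 3:11 PM.

3:11 PM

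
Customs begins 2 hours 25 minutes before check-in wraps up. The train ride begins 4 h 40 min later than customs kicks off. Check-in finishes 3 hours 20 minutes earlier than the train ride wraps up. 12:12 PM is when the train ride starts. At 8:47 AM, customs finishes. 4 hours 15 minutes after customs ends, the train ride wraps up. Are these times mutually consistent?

The train ride ends at 8:47 AM + 255 min = 1:02 PM.
Check-in ends at 1:02 PM − 200 min = 9:42 AM.
Customs starts at 9:42 AM − 145 min = 7:17 AM.
The train ride starts at 7:17 AM + 280 min = 11:57 AM.
But the train ride is also said to start at 12:12 PM — a 15-minute conflict.

No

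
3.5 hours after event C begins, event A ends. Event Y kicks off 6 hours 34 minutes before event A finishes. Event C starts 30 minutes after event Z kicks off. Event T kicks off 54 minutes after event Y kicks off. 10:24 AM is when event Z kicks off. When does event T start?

Event C starts at 10:24 AM + 30 min = 10:54 AM.
Event A ends at 10:54 AM + 210 min = 2:24 PM.
Event Y starts at 2:24 PM − 394 min = 7:50 AM.
Event T starts at 7:50 AM + 54 min = 8:44 AM.

8:44 AM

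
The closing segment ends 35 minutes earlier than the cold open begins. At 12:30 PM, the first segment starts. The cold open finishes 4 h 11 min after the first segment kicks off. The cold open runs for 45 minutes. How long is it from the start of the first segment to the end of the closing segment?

171 minutes

The cold open ends at 12:30 PM + 251 min = 4:41 PM.
The cold open starts at 4:41 PM − 45 min = 3:56 PM.
The closing segment ends at 3:56 PM − 35 min = 3:21 PM.
From 12:30 PM to 3:21 PM is 171 minutes.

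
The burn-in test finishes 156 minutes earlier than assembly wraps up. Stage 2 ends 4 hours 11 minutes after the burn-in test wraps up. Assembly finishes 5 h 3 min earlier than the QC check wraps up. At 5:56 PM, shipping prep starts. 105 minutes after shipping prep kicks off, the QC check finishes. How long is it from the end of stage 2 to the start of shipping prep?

1 hour 43 minutes

The QC check ends at 5:56 PM + 105 min = 7:41 PM.
Assembly ends at 7:41 PM − 303 min = 2:38 PM.
The burn-in test ends at 2:38 PM − 156 min = 12:02 PM.
Stage 2 ends at 12:02 PM + 251 min = 4:13 PM.
From 4:13 PM to 5:56 PM is 1 hour 43 minutes.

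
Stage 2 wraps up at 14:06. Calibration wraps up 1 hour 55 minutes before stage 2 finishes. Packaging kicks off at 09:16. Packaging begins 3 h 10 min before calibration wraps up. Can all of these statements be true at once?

Calibration ends at 14:06 − 115 min = 12:11.
Packaging starts at 12:11 − 190 min = 09:01.
But packaging is also said to start at 09:16 — a 15-minute conflict.

No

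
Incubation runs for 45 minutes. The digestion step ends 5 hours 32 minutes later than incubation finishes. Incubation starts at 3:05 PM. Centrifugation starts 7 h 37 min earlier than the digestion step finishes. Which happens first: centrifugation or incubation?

centrifugation

Incubation ends at 3:05 PM + 45 min = 3:50 PM.
The digestion step ends at 3:50 PM + 332 min = 9:22 PM.
Centrifugation starts at 9:22 PM − 457 min = 1:45 PM.
Centrifugation starts at 1:45 PM and incubation starts at 3:05 PM, so centrifugation is first.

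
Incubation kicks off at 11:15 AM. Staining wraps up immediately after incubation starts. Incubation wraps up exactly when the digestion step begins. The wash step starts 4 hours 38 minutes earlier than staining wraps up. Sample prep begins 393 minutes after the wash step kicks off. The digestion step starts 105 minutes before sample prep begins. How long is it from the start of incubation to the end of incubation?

Staining ends at 11:15 AM.
The wash step starts at 11:15 AM − 278 min = 6:37 AM.
Sample prep starts at 6:37 AM + 393 min = 1:10 PM.
The digestion step starts at 1:10 PM − 105 min = 11:25 AM.
So incubation ends at 11:25 AM.
From 11:15 AM to 11:25 AM is 10 minutes.

10 minutes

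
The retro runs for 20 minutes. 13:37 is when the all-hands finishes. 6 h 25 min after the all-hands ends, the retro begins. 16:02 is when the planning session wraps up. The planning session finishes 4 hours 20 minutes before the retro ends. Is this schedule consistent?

The retro starts at 13:37 + 385 min = 20:02.
The retro ends at 20:02 + 20 min = 20:22.
The planning session ends at 20:22 − 260 min = 16:02.
That matches the stated 16:02, so the schedule is consistent.

Yes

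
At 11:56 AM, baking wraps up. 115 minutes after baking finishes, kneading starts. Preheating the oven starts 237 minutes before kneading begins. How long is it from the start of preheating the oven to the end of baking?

Kneading starts at 11:56 AM + 115 min = 1:51 PM.
Preheating the oven starts at 1:51 PM − 237 min = 9:54 AM.
From 9:54 AM to 11:56 AM is 2 hours 2 minutes.

2 hours 2 minutes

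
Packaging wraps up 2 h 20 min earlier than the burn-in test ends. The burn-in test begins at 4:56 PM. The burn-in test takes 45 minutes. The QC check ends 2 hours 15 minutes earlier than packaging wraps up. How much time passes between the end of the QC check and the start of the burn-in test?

3 hours 50 minutes

The burn-in test ends at 4:56 PM + 45 min = 5:41 PM.
Packaging ends at 5:41 PM − 140 min = 3:21 PM.
The QC check ends at 3:21 PM − 135 min = 1:06 PM.
From 1:06 PM to 4:56 PM is 3 hours 50 minutes.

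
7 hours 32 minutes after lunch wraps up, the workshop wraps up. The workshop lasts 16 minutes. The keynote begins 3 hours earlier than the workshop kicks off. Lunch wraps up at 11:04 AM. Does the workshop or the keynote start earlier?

the keynote

The workshop ends at 11:04 AM + 452 min = 6:36 PM.
The workshop starts at 6:36 PM − 16 min = 6:20 PM.
The keynote starts at 6:20 PM − 180 min = 3:20 PM.
The workshop starts at 6:20 PM and the keynote starts at 3:20 PM, so the keynote is first.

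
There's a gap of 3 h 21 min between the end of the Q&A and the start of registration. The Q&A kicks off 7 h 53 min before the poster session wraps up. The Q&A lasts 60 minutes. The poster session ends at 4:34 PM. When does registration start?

1:02 PM

The Q&A starts at 4:34 PM − 473 min = 8:41 AM.
The Q&A ends at 8:41 AM + 60 min = 9:41 AM.
Registration starts at 9:41 AM + 201 min = 1:02 PM.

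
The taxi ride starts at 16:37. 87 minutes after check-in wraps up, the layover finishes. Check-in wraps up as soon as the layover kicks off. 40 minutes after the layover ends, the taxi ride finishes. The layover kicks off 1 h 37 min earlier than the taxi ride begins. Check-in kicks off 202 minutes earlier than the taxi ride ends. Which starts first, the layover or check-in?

check-in

The layover starts at 16:37 − 97 min = 15:00.
So check-in ends at 15:00.
The layover ends at 15:00 + 87 min = 16:27.
The taxi ride ends at 16:27 + 40 min = 17:07.
Check-in starts at 17:07 − 202 min = 13:45.
The layover starts at 15:00 and check-in starts at 13:45, so check-in is first.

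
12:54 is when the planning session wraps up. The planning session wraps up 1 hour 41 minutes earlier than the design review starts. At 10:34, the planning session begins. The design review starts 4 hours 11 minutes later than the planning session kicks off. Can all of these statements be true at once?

The design review starts at 10:34 + 251 min = 14:45.
The planning session ends at 14:45 − 101 min = 13:04.
But the planning session is also said to end at 12:54 — a 10-minute conflict.

No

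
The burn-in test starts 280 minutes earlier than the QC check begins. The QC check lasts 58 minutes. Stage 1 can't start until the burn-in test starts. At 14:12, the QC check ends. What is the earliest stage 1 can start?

The QC check starts at 14:12 − 58 min = 13:14.
The burn-in test starts at 13:14 − 280 min = 08:34.
Stage 1 is bounded by the burn-in test, so the earliest it can start is 08:34.

08:34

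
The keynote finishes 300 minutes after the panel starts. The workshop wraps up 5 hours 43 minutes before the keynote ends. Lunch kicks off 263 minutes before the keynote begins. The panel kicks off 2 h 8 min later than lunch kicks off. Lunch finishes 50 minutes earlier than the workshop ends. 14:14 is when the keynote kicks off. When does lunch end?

Lunch starts at 14:14 − 263 min = 09:51.
The panel starts at 09:51 + 128 min = 11:59.
The keynote ends at 11:59 + 300 min = 16:59.
The workshop ends at 16:59 − 343 min = 11:16.
Lunch ends at 11:16 − 50 min = 10:26.

10:26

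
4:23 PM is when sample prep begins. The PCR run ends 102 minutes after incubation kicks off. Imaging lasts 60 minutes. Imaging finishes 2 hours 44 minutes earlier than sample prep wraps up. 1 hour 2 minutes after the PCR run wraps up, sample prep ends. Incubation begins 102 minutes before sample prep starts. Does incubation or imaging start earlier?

Incubation starts at 4:23 PM − 102 min = 2:41 PM.
The PCR run ends at 2:41 PM + 102 min = 4:23 PM.
Sample prep ends at 4:23 PM + 62 min = 5:25 PM.
Imaging ends at 5:25 PM − 164 min = 2:41 PM.
Imaging starts at 2:41 PM − 60 min = 1:41 PM.
Incubation starts at 2:41 PM and imaging starts at 1:41 PM, so imaging is first.

imaging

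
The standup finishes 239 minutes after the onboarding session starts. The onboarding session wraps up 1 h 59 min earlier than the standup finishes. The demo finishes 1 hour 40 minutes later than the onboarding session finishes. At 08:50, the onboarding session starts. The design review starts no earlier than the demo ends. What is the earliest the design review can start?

12:30

The standup ends at 08:50 + 239 min = 12:49.
The onboarding session ends at 12:49 − 119 min = 10:50.
The demo ends at 10:50 + 100 min = 12:30.
The design review is bounded by the demo, so the earliest it can start is 12:30.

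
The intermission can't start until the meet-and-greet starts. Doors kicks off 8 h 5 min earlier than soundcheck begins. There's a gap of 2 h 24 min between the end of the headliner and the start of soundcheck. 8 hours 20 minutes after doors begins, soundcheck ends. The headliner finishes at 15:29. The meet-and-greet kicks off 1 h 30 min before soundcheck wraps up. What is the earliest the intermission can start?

Soundcheck starts at 15:29 + 144 min = 17:53.
Doors starts at 17:53 − 485 min = 09:48.
Soundcheck ends at 09:48 + 500 min = 18:08.
The meet-and-greet starts at 18:08 − 90 min = 16:38.
The intermission is bounded by the meet-and-greet, so the earliest it can start is 16:38.

16:38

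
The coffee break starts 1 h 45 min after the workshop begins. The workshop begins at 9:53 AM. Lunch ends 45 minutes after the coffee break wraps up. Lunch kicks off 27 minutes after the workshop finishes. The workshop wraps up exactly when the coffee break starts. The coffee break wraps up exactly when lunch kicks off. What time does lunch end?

The coffee break starts at 9:53 AM + 105 min = 11:38 AM.
So the workshop ends at 11:38 AM.
Lunch starts at 11:38 AM + 27 min = 12:05 PM.
So the coffee break ends at 12:05 PM.
Lunch ends at 12:05 PM + 45 min = 12:50 PM.

12:50 PM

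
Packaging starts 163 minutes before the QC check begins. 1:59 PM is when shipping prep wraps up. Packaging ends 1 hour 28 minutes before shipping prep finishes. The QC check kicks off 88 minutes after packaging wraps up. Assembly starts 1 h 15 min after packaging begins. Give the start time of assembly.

Packaging ends at 1:59 PM − 88 min = 12:31 PM.
The QC check starts at 12:31 PM + 88 min = 1:59 PM.
Packaging starts at 1:59 PM − 163 min = 11:16 AM.
Assembly starts at 11:16 AM + 75 min = 12:31 PM.

12:31 PM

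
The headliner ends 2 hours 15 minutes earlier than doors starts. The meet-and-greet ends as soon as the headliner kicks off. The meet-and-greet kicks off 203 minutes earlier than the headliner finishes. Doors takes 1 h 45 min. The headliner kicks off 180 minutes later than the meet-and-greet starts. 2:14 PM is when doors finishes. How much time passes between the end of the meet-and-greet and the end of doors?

Doors starts at 2:14 PM − 105 min = 12:29 PM.
The headliner ends at 12:29 PM − 135 min = 10:14 AM.
The meet-and-greet starts at 10:14 AM − 203 min = 6:51 AM.
The headliner starts at 6:51 AM + 180 min = 9:51 AM.
So the meet-and-greet ends at 9:51 AM.
From 9:51 AM to 2:14 PM is 4 hours 23 minutes.

4 hours 23 minutes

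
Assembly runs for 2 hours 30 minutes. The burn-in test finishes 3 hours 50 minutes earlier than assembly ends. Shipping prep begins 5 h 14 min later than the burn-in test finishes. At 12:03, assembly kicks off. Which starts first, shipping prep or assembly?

Assembly ends at 12:03 + 150 min = 14:33.
The burn-in test ends at 14:33 − 230 min = 10:43.
Shipping prep starts at 10:43 + 314 min = 15:57.
Shipping prep starts at 15:57 and assembly starts at 12:03, so assembly is first.

assembly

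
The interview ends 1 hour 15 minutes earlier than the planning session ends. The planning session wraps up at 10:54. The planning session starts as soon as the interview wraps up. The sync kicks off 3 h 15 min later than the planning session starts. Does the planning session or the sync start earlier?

The interview ends at 10:54 − 75 min = 09:39.
So the planning session starts at 09:39.
The sync starts at 09:39 + 195 min = 12:54.
The planning session starts at 09:39 and the sync starts at 12:54, so the planning session is first.

the planning session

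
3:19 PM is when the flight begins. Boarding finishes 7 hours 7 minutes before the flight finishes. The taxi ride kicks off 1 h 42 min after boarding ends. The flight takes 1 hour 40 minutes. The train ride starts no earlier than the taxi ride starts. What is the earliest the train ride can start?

The flight ends at 3:19 PM + 100 min = 4:59 PM.
Boarding ends at 4:59 PM − 427 min = 9:52 AM.
The taxi ride starts at 9:52 AM + 102 min = 11:34 AM.
The train ride is bounded by the taxi ride, so the earliest it can start is 11:34 AM.

11:34 AM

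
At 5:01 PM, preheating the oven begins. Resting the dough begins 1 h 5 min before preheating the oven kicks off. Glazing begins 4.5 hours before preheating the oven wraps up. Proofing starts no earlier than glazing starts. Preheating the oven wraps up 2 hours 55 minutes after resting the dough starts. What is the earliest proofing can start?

Resting the dough starts at 5:01 PM − 65 min = 3:56 PM.
Preheating the oven ends at 3:56 PM + 175 min = 6:51 PM.
Glazing starts at 6:51 PM − 270 min = 2:21 PM.
Proofing is bounded by glazing, so the earliest it can start is 2:21 PM.

2:21 PM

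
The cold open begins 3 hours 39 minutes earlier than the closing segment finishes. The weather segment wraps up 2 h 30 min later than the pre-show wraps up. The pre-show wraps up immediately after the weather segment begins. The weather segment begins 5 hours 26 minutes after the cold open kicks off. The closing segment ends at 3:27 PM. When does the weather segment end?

The cold open starts at 3:27 PM − 219 min = 11:48 AM.
The weather segment starts at 11:48 AM + 326 min = 5:14 PM.
So the pre-show ends at 5:14 PM.
The weather segment ends at 5:14 PM + 150 min = 7:44 PM.

7:44 PM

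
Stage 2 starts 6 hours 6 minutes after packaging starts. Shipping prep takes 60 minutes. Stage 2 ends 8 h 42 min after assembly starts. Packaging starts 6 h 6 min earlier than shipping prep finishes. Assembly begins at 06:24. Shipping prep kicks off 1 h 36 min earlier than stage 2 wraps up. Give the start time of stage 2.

Stage 2 ends at 06:24 + 522 min = 15:06.
Shipping prep starts at 15:06 − 96 min = 13:30.
Shipping prep ends at 13:30 + 60 min = 14:30.
Packaging starts at 14:30 − 366 min = 08:24.
Stage 2 starts at 08:24 + 366 min = 14:30.

14:30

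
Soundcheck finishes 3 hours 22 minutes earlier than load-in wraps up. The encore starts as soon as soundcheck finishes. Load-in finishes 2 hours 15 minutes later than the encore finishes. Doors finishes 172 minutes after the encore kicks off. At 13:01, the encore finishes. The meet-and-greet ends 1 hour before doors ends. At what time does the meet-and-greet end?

13:46

Load-in ends at 13:01 + 135 min = 15:16.
Soundcheck ends at 15:16 − 202 min = 11:54.
So the encore starts at 11:54.
Doors ends at 11:54 + 172 min = 14:46.
The meet-and-greet ends at 14:46 − 60 min = 13:46.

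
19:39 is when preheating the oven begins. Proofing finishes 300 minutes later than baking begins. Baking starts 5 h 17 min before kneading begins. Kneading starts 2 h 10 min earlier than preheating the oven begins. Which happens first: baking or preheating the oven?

Kneading starts at 19:39 − 130 min = 17:29.
Baking starts at 17:29 − 317 min = 12:12.
Baking starts at 12:12 and preheating the oven starts at 19:39, so baking is first.

baking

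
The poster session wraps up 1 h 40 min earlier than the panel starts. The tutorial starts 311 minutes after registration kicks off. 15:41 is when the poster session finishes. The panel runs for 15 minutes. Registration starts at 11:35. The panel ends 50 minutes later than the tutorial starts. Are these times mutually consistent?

Yes

The tutorial starts at 11:35 + 311 min = 16:46.
The panel ends at 16:46 + 50 min = 17:36.
The panel starts at 17:36 − 15 min = 17:21.
The poster session ends at 17:21 − 100 min = 15:41.
That matches the stated 15:41, so the schedule is consistent.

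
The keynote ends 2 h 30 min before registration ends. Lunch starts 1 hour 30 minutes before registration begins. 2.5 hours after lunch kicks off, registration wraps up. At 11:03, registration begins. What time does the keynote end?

09:33

Lunch starts at 11:03 − 90 min = 09:33.
Registration ends at 09:33 + 150 min = 12:03.
The keynote ends at 12:03 − 150 min = 09:33.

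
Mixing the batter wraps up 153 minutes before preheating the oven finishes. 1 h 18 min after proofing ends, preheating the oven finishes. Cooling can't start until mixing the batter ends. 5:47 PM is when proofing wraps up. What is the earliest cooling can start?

Preheating the oven ends at 5:47 PM + 78 min = 7:05 PM.
Mixing the batter ends at 7:05 PM − 153 min = 4:32 PM.
Cooling is bounded by mixing the batter, so the earliest it can start is 4:32 PM.

4:32 PM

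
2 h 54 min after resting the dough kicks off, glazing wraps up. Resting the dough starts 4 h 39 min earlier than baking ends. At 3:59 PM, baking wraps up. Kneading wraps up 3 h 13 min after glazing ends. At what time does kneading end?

Resting the dough starts at 3:59 PM − 279 min = 11:20 AM.
Glazing ends at 11:20 AM + 174 min = 2:14 PM.
Kneading ends at 2:14 PM + 193 min = 5:27 PM.

5:27 PM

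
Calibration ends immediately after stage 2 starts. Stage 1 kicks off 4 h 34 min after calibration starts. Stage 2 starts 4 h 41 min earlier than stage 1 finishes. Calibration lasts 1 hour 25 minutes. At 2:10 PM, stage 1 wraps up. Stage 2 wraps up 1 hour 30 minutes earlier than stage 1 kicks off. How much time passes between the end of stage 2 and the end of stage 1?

3 hours 2 minutes

Stage 2 starts at 2:10 PM − 281 min = 9:29 AM.
So calibration ends at 9:29 AM.
Calibration starts at 9:29 AM − 85 min = 8:04 AM.
Stage 1 starts at 8:04 AM + 274 min = 12:38 PM.
Stage 2 ends at 12:38 PM − 90 min = 11:08 AM.
From 11:08 AM to 2:10 PM is 3 hours 2 minutes.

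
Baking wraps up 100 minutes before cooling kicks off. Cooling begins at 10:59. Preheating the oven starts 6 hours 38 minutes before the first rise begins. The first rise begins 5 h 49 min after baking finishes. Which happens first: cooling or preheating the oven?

Baking ends at 10:59 − 100 min = 09:19.
The first rise starts at 09:19 + 349 min = 15:08.
Preheating the oven starts at 15:08 − 398 min = 08:30.
Cooling starts at 10:59 and preheating the oven starts at 08:30, so preheating the oven is first.

preheating the oven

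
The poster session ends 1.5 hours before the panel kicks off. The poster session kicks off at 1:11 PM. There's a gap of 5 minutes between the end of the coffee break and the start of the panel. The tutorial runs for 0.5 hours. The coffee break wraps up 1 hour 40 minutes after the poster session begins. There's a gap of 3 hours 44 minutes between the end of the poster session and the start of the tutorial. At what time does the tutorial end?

5:40 PM

The coffee break ends at 1:11 PM + 100 min = 2:51 PM.
The panel starts at 2:51 PM + 5 min = 2:56 PM.
The poster session ends at 2:56 PM − 90 min = 1:26 PM.
The tutorial starts at 1:26 PM + 224 min = 5:10 PM.
The tutorial ends at 5:10 PM + 30 min = 5:40 PM.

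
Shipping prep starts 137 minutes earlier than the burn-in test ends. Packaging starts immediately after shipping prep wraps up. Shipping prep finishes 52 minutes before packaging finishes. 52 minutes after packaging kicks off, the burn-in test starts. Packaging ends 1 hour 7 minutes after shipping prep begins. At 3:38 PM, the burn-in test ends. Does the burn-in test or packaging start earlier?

Shipping prep starts at 3:38 PM − 137 min = 1:21 PM.
Packaging ends at 1:21 PM + 67 min = 2:28 PM.
Shipping prep ends at 2:28 PM − 52 min = 1:36 PM.
So packaging starts at 1:36 PM.
The burn-in test starts at 1:36 PM + 52 min = 2:28 PM.
The burn-in test starts at 2:28 PM and packaging starts at 1:36 PM, so packaging is first.

packaging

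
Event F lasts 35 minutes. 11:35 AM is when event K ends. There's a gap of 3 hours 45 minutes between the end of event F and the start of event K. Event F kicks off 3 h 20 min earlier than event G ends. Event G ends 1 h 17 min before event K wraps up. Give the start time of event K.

Event G ends at 11:35 AM − 77 min = 10:18 AM.
Event F starts at 10:18 AM − 200 min = 6:58 AM.
Event F ends at 6:58 AM + 35 min = 7:33 AM.
Event K starts at 7:33 AM + 225 min = 11:18 AM.

11:18 AM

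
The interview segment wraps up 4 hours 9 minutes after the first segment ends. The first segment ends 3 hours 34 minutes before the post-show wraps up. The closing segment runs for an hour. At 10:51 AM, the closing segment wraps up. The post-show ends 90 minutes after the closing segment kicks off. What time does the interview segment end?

11:56 AM

The closing segment starts at 10:51 AM − 60 min = 9:51 AM.
The post-show ends at 9:51 AM + 90 min = 11:21 AM.
The first segment ends at 11:21 AM − 214 min = 7:47 AM.
The interview segment ends at 7:47 AM + 249 min = 11:56 AM.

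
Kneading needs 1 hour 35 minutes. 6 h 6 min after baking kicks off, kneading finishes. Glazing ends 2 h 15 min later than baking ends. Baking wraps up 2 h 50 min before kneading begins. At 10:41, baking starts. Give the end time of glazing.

14:37

Kneading ends at 10:41 + 366 min = 16:47.
Kneading starts at 16:47 − 95 min = 15:12.
Baking ends at 15:12 − 170 min = 12:22.
Glazing ends at 12:22 + 135 min = 14:37.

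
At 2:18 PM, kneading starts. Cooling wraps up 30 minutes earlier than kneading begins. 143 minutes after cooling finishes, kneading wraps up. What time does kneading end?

4:11 PM

Cooling ends at 2:18 PM − 30 min = 1:48 PM.
Kneading ends at 1:48 PM + 143 min = 4:11 PM.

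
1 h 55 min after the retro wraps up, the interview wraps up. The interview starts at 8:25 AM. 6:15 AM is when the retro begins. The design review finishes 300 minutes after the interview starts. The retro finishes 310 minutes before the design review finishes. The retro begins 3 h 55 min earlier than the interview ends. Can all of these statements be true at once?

The design review ends at 8:25 AM + 300 min = 1:25 PM.
The retro ends at 1:25 PM − 310 min = 8:15 AM.
The interview ends at 8:15 AM + 115 min = 10:10 AM.
The retro starts at 10:10 AM − 235 min = 6:15 AM.
That matches the stated 6:15 AM, so the schedule is consistent.

Yes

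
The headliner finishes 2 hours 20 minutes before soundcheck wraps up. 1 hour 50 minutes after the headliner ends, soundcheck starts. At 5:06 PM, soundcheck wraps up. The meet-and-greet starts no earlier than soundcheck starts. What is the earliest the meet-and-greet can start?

4:36 PM

The headliner ends at 5:06 PM − 140 min = 2:46 PM.
Soundcheck starts at 2:46 PM + 110 min = 4:36 PM.
The meet-and-greet is bounded by soundcheck, so the earliest it can start is 4:36 PM.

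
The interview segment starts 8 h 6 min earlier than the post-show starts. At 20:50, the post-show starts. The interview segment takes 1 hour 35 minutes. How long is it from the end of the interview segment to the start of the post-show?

391 minutes

The interview segment starts at 20:50 − 486 min = 12:44.
The interview segment ends at 12:44 + 95 min = 14:19.
From 14:19 to 20:50 is 391 minutes.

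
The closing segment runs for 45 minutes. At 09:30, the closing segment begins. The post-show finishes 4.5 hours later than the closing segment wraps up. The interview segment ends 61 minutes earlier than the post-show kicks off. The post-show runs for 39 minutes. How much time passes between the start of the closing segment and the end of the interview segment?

3 h 35 min

The closing segment ends at 09:30 + 45 min = 10:15.
The post-show ends at 10:15 + 270 min = 14:45.
The post-show starts at 14:45 − 39 min = 14:06.
The interview segment ends at 14:06 − 61 min = 13:05.
From 09:30 to 13:05 is 3 h 35 min.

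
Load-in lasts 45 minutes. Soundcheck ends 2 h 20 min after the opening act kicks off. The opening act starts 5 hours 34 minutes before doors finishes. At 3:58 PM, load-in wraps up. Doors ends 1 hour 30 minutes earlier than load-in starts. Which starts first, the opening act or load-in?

Load-in starts at 3:58 PM − 45 min = 3:13 PM.
Doors ends at 3:13 PM − 90 min = 1:43 PM.
The opening act starts at 1:43 PM − 334 min = 8:09 AM.
The opening act starts at 8:09 AM and load-in starts at 3:13 PM, so the opening act is first.

the opening act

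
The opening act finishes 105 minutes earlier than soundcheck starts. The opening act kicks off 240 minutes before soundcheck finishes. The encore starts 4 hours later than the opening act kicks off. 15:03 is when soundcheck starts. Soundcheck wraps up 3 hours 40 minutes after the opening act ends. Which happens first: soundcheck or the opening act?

the opening act

The opening act ends at 15:03 − 105 min = 13:18.
Soundcheck ends at 13:18 + 220 min = 16:58.
The opening act starts at 16:58 − 240 min = 12:58.
Soundcheck starts at 15:03 and the opening act starts at 12:58, so the opening act is first.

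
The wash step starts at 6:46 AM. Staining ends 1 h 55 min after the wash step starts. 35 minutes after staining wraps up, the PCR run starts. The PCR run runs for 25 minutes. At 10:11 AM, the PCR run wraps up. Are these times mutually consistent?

No

Staining ends at 6:46 AM + 115 min = 8:41 AM.
The PCR run starts at 8:41 AM + 35 min = 9:16 AM.
The PCR run ends at 9:16 AM + 25 min = 9:41 AM.
But the PCR run is also said to end at 10:11 AM — a 30-minute conflict.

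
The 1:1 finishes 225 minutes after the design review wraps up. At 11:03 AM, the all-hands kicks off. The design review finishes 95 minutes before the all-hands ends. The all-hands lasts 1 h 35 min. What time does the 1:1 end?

2:48 PM

The all-hands ends at 11:03 AM + 95 min = 12:38 PM.
The design review ends at 12:38 PM − 95 min = 11:03 AM.
The 1:1 ends at 11:03 AM + 225 min = 2:48 PM.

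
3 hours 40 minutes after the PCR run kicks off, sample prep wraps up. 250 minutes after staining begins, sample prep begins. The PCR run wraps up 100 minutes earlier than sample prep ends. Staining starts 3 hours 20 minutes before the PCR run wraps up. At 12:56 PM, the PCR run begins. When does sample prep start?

3:46 PM

Sample prep ends at 12:56 PM + 220 min = 4:36 PM.
The PCR run ends at 4:36 PM − 100 min = 2:56 PM.
Staining starts at 2:56 PM − 200 min = 11:36 AM.
Sample prep starts at 11:36 AM + 250 min = 3:46 PM.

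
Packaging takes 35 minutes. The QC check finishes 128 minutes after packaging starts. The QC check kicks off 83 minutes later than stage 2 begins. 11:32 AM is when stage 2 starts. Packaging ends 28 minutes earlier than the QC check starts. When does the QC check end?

2:00 PM

The QC check starts at 11:32 AM + 83 min = 12:55 PM.
Packaging ends at 12:55 PM − 28 min = 12:27 PM.
Packaging starts at 12:27 PM − 35 min = 11:52 AM.
The QC check ends at 11:52 AM + 128 min = 2:00 PM.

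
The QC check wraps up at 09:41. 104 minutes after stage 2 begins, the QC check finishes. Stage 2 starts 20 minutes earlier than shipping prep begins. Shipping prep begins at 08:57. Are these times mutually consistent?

No

Stage 2 starts at 08:57 − 20 min = 08:37.
The QC check ends at 08:37 + 104 min = 10:21.
But the QC check is also said to end at 09:41 — a 40-minute conflict.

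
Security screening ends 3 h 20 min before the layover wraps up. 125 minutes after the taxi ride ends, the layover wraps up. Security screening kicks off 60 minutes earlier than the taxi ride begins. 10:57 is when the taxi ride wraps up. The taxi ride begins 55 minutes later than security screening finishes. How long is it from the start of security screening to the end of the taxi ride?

The layover ends at 10:57 + 125 min = 13:02.
Security screening ends at 13:02 − 200 min = 09:42.
The taxi ride starts at 09:42 + 55 min = 10:37.
Security screening starts at 10:37 − 60 min = 09:37.
From 09:37 to 10:57 is 80 minutes.

80 minutes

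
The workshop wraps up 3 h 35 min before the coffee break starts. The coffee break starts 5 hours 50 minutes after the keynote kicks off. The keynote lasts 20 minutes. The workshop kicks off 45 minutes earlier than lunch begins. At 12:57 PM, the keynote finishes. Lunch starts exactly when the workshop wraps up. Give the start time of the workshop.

The keynote starts at 12:57 PM − 20 min = 12:37 PM.
The coffee break starts at 12:37 PM + 350 min = 6:27 PM.
The workshop ends at 6:27 PM − 215 min = 2:52 PM.
So lunch starts at 2:52 PM.
The workshop starts at 2:52 PM − 45 min = 2:07 PM.

2:07 PM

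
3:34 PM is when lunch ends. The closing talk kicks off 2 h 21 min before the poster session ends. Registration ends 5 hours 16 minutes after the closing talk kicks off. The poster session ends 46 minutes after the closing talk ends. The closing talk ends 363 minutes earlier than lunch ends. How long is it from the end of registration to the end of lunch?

2 hours 22 minutes

The closing talk ends at 3:34 PM − 363 min = 9:31 AM.
The poster session ends at 9:31 AM + 46 min = 10:17 AM.
The closing talk starts at 10:17 AM − 141 min = 7:56 AM.
Registration ends at 7:56 AM + 316 min = 1:12 PM.
From 1:12 PM to 3:34 PM is 2 hours 22 minutes.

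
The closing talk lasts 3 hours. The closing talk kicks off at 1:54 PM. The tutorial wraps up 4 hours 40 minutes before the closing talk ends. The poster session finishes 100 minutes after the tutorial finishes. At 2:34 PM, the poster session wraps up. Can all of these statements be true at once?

No

The closing talk ends at 1:54 PM + 180 min = 4:54 PM.
The tutorial ends at 4:54 PM − 280 min = 12:14 PM.
The poster session ends at 12:14 PM + 100 min = 1:54 PM.
But the poster session is also said to end at 2:34 PM — a 40-minute conflict.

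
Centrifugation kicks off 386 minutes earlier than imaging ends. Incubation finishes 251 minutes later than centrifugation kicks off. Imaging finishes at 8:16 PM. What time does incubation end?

6:01 PM

Centrifugation starts at 8:16 PM − 386 min = 1:50 PM.
Incubation ends at 1:50 PM + 251 min = 6:01 PM.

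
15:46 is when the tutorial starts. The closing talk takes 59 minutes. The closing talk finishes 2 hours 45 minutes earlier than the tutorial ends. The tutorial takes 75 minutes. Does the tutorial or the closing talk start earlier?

The tutorial ends at 15:46 + 75 min = 17:01.
The closing talk ends at 17:01 − 165 min = 14:16.
The closing talk starts at 14:16 − 59 min = 13:17.
The tutorial starts at 15:46 and the closing talk starts at 13:17, so the closing talk is first.

the closing talk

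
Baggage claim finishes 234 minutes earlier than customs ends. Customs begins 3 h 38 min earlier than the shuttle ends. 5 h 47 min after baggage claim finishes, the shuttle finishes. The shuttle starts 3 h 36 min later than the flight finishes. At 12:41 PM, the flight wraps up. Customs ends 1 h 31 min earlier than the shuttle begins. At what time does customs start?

The shuttle starts at 12:41 PM + 216 min = 4:17 PM.
Customs ends at 4:17 PM − 91 min = 2:46 PM.
Baggage claim ends at 2:46 PM − 234 min = 10:52 AM.
The shuttle ends at 10:52 AM + 347 min = 4:39 PM.
Customs starts at 4:39 PM − 218 min = 1:01 PM.

1:01 PM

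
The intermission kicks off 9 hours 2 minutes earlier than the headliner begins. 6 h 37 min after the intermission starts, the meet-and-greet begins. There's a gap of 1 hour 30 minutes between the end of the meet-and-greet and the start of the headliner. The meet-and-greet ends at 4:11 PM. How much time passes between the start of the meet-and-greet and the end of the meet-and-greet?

The headliner starts at 4:11 PM + 90 min = 5:41 PM.
The intermission starts at 5:41 PM − 542 min = 8:39 AM.
The meet-and-greet starts at 8:39 AM + 397 min = 3:16 PM.
From 3:16 PM to 4:11 PM is 55 minutes.

55 minutes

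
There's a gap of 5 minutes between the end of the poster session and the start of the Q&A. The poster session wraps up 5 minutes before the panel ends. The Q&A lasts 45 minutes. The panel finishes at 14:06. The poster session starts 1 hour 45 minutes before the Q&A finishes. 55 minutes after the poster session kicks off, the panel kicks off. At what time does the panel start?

The poster session ends at 14:06 − 5 min = 14:01.
The Q&A starts at 14:01 + 5 min = 14:06.
The Q&A ends at 14:06 + 45 min = 14:51.
The poster session starts at 14:51 − 105 min = 13:06.
The panel starts at 13:06 + 55 min = 14:01.

14:01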